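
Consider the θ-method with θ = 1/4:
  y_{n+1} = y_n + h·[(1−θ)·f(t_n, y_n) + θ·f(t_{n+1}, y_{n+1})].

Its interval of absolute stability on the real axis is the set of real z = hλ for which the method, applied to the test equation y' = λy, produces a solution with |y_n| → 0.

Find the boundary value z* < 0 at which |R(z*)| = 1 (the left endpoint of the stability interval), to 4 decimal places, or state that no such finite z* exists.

left endpoint -4.0000.

Test eqn y'=λy, z=hλ:
  y_{n+1} = y_n + z·[3/4·y_n + 1/4·y_{n+1}] ⇒ (1 − 1/4z)y_{n+1} = (1 + 3/4z)y_n
  ⇒ R(z) = (1 + 3/4z)/(1 − 1/4z).

Boundary: |R(x)|=1, x<0.
x=-1.63: |R|=0.1581
R=−1: 1+3/4x = −1+1/4x ⇒ -1/2x=2 ⇒ x=2/(-1/2)=-4.0000
Confirm numerically:
  x=-3.668: |R|=0.91341 <1
  x=-3.537: |R|=0.87714 <1
  x=-2.925: |R|=0.68953 <1
  x=-4.317: |R|=1.07623 >1
  x=-4.271: |R|=1.06553 >1
  x=-4.079: |R|=1.01956 >1
So |R|<1 on (-4.0000, 0).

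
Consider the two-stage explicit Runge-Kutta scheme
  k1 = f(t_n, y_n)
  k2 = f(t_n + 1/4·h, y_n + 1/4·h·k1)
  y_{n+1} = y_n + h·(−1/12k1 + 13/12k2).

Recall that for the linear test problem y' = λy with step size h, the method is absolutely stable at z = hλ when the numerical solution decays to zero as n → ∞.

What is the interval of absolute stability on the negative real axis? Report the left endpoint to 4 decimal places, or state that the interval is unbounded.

z∈(-3.6923,0).

Test eqn y'=λy, z=hλ:
  k1=λy_n ⇒ h·k1=z·y_n;  k2=λ(1+1/4z)y_n ⇒ h·k2=z(1+1/4z)y_n
  y_{n+1}/y_n = 1 − 1/12z + 13/12z(1+1/4z) = 1 + z + 13/48z²
  so R(z) = 1 + z + 13/48z².

Need |R(x)|<1, x<0.
x=-0.4: |R|=0.6433
R=1: x+13/48x²=0 ⇒ x=−48/13=-3.6923; min R=1−1/(4·13/48)=0.0769>−1
Confirm numerically:
  x=-3.230: |R|=0.59558 <1
  x=-2.494: |R|=0.19059 <1
  x=-2.399: |R|=0.15970 <1
  x=-2.182: |R|=0.10747 <1
  x=-4.083: |R|=1.43203 >1
  x=-3.868: |R|=1.18405 >1
Stable set (-3.6923, 0).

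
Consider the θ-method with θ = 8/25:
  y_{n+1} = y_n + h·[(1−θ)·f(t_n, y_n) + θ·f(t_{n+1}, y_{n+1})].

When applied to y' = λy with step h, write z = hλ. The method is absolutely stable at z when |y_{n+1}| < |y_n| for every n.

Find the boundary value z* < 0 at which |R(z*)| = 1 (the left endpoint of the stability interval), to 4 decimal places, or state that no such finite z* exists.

z* = -5.5556.

Set f=λy, z=hλ:
  y_{n+1} = y_n + z·[17/25·y_n + 8/25·y_{n+1}] ⇒ (1 − 8/25z)y_{n+1} = (1 + 17/25z)y_n
  R(z) = (1 + 17/25z)/(1 − 8/25z).

Boundary: |R(x)|=1, x<0.
x=-1.06: |R|=0.2085
R=−1: 1+17/25x = −1+8/25x ⇒ -9/25x=2 ⇒ x=2/(-9/25)=-5.5556
Confirm numerically:
  x=-4.493: |R|=0.84309 <1
  x=-3.649: |R|=0.68337 <1
  x=-2.295: |R|=0.32322 <1
  x=-5.981: |R|=1.05256 >1
  x=-5.737: |R|=1.02303 >1
So |R|<1 on (-5.5556, 0).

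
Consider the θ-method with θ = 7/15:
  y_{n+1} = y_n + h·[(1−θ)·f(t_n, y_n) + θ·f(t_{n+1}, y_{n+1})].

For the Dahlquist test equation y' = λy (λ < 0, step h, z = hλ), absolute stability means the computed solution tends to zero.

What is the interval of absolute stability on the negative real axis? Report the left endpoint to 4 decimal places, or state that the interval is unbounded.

z∈(-30.0000,0).

Test eqn y'=λy, z=hλ:
  y_{n+1} = y_n + z·[8/15·y_n + 7/15·y_{n+1}] ⇒ (1 − 7/15z)y_{n+1} = (1 + 8/15z)y_n
  Hence R(z) = (1 + 8/15z)/(1 − 7/15z).

Find x<0 with |R(x)|<1.
x=-0.73: |R|=0.4555
R=−1: 1+8/15x = −1+7/15x ⇒ -1/15x=2 ⇒ x=2/(-1/15)=-30.0000
Confirm numerically:
  x=-26.630: |R|=0.98327 <1
  x=-25.643: |R|=0.97760 <1
  x=-25.310: |R|=0.97559 <1
  x=-30.260: |R|=1.00115 >1
  x=-30.227: |R|=1.00100 >1
Stable set (-30.0000, 0).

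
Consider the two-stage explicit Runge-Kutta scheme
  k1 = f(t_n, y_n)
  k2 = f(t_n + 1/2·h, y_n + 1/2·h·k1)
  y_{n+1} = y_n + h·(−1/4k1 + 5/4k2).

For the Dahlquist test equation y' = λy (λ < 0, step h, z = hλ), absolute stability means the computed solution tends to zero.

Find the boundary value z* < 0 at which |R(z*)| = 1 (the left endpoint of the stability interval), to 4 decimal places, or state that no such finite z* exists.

left endpoint -1.6000.

Test eqn y'=λy, z=hλ:
  k1=λy_n ⇒ h·k1=z·y_n;  k2=λ(1+1/2z)y_n ⇒ h·k2=z(1+1/2z)y_n
  y_{n+1}/y_n = 1 − 1/4z + 5/4z(1+1/2z) = 1 + z + 5/8z²
  Hence R(z) = 1 + z + 5/8z².

Solve |R(x)|<1 on ℝ⁻.
x=-0.42: |R|=0.6903
R=1: x+5/8x²=0 ⇒ x=−8/5=-1.6000; min R=1−1/(4·5/8)=0.6000>−1
Confirm numerically:
  x=-1.456: |R|=0.86896 <1
  x=-1.372: |R|=0.80449 <1
  x=-0.677: |R|=0.60946 <1
  x=-2.082: |R|=1.62720 >1
  x=-1.902: |R|=1.35900 >1
  x=-1.724: |R|=1.13361 >1
So |R|<1 on (-1.6000, 0).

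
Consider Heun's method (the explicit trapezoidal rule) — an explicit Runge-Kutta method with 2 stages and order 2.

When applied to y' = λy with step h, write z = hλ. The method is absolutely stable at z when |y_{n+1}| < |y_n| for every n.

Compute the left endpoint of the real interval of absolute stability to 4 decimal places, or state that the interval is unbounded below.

left endpoint -2.0000.

Set f=λy, z=hλ:
  order 2, 2-stage ⇒ R(z)=1+z+z^2/2
  (e.g. R(-1.39)=0.57605, |R|=0.57605)

Need |R(x)|<1, x<0.
x=-1.39: |R|=0.5760
|R(-1.98)|=0.9802 |R(-1.87)|=0.8785 |R(-1.52)|=0.6352
Bisect:
  x_lo=-2.3352 |R|=1.3914  x_hi=-0.1228 |R|=0.8847
  mid=-1.22901 |R|=0.52622 →hi
  mid=-1.78211 |R|=0.80584 →hi
  mid=-2.05865 |R|=1.06037 →lo
  mid=-1.92038 |R|=0.92355 →hi
  mid=-1.98952 |R|=0.98957 →hi
  mid=-2.02408 |R|=1.02437 →lo
  mid=-2.00680 |R|=1.00682 →lo
  mid=-1.99816 |R|=0.99816 →hi
  mid=-2.00248 |R|=1.00248 →lo
  ...
  [-2.00005,-1.99991] ⇒ x*=-2.0000
Stable set (-2.0000, 0).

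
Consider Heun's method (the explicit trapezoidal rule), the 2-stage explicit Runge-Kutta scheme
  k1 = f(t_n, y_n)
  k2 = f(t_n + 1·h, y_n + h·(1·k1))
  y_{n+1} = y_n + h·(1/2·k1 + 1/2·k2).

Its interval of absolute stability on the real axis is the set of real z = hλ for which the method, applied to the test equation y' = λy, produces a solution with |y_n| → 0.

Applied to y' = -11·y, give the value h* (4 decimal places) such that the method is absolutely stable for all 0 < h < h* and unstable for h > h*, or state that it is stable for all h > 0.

(-2.0000,0); λ=-11 ⇒ h* = 0.1818.

Set f=λy, z=hλ:
  order 2, 2-stage ⇒ R(z)=1+z+z^2/2
  (e.g. R(-0.73)=0.53645, |R|=0.53645)

Solve |R(x)|<1 on ℝ⁻.
x=-0.73: |R|=0.5364
|R(-2.07)|=1.0724 |R(-1.6)|=0.6800 |R(-0.6)|=0.5800
Bisect:
  x_lo=-2.7140 |R|=1.9689  x_hi=-0.2728 |R|=0.7644
  mid=-1.49342 |R|=0.62173 →hi
  mid=-2.10372 |R|=1.10910 →lo
  mid=-1.79857 |R|=0.81885 →hi
  mid=-1.95114 |R|=0.95234 →hi
  mid=-2.02743 |R|=1.02781 →lo
  mid=-1.98929 |R|=0.98934 →hi
  mid=-2.00836 |R|=1.00839 →lo
  mid=-1.99882 |R|=0.99882 →hi
  mid=-2.00359 |R|=1.00360 →lo
  ...
  [-2.00001,-1.99987] ⇒ x*=-2.0000
Stable set (-2.0000, 0).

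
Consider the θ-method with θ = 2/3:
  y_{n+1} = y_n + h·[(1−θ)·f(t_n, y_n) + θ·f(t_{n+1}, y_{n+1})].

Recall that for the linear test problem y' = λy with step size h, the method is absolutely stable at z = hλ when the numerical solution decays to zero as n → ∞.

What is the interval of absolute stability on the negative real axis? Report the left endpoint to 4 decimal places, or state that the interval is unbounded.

Test eqn y'=λy, z=hλ:
  y_{n+1} = y_n + z·[1/3·y_n + 2/3·y_{n+1}] ⇒ (1 − 2/3z)y_{n+1} = (1 + 1/3z)y_n
  Hence R(z) = (1 + 1/3z)/(1 − 2/3z).

Solve |R(x)|<1 on ℝ⁻.
x=-0.55: |R|=0.5976
x=-2: |R|=0.1429
x=-10: |R|=0.3043
x=-100: |R|=0.4778
θ=2/3≥1/2 ⇒ |1+1/3x|<|1−2/3x| ∀x<0 ⇒ unbounded interval.

unbounded; (−∞, 0).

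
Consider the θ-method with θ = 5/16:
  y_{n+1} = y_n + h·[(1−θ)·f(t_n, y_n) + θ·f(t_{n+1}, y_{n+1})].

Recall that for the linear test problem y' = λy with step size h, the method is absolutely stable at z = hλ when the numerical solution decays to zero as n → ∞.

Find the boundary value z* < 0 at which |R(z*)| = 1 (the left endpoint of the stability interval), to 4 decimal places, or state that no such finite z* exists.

left endpoint -5.3333.

Set f=λy, z=hλ:
  y_{n+1} = y_n + z·[11/16·y_n + 5/16·y_{n+1}] ⇒ (1 − 5/16z)y_{n+1} = (1 + 11/16z)y_n
  so R(z) = (1 + 11/16z)/(1 − 5/16z).

Need |R(x)|<1, x<0.
x=-1.16: |R|=0.1486
R=−1: 1+11/16x = −1+5/16x ⇒ -3/8x=2 ⇒ x=2/(-3/8)=-5.3333
Confirm numerically:
  x=-4.824: |R|=0.92383 <1
  x=-3.792: |R|=0.73547 <1
  x=-3.167: |R|=0.59171 <1
  x=-2.520: |R|=0.40979 <1
  x=-5.898: |R|=1.07448 >1
  x=-5.473: |R|=1.01932 >1
Stable set (-5.3333, 0).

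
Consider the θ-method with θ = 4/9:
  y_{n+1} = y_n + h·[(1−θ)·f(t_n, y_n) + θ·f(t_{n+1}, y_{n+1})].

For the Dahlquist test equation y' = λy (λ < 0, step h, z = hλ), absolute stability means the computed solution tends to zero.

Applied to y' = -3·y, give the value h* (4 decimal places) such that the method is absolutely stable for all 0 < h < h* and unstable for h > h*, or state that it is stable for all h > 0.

On y'=λy, z=hλ:
  y_{n+1} = y_n + z·[5/9·y_n + 4/9·y_{n+1}] ⇒ (1 − 4/9z)y_{n+1} = (1 + 5/9z)y_n
  R(z) = (1 + 5/9z)/(1 − 4/9z).

Solve |R(x)|<1 on ℝ⁻.
x=-1: |R|=0.3077
R=−1: 1+5/9x = −1+4/9x ⇒ -1/9x=2 ⇒ x=2/(-1/9)=-18.0000
Confirm numerically:
  x=-14.242: |R|=0.94303 <1
  x=-12.107: |R|=0.89738 <1
  x=-10.887: |R|=0.86464 <1
  x=-18.327: |R|=1.00397 >1
  x=-18.320: |R|=1.00389 >1
So |R|<1 on (-18.0000, 0).

(-18.0000,0); λ=-3 ⇒ h* = (18)/3 = 6.0000.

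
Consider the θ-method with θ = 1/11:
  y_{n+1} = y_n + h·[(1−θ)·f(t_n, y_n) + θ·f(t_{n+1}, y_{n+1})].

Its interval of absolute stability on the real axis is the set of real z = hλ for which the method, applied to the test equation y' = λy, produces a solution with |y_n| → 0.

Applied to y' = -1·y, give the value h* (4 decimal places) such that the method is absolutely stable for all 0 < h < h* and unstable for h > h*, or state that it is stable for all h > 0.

(-2.4444,0); λ=-1 ⇒ h* = (22/9)/1 = 2.4444.

On y'=λy, z=hλ:
  y_{n+1} = y_n + z·[10/11·y_n + 1/11·y_{n+1}] ⇒ (1 − 1/11z)y_{n+1} = (1 + 10/11z)y_n
  so R(z) = (1 + 10/11z)/(1 − 1/11z).

Boundary: |R(x)|=1, x<0.
x=-0.94: |R|=0.1340
R=−1: 1+10/11x = −1+1/11x ⇒ -9/11x=2 ⇒ x=2/(-9/11)=-2.4444
Confirm numerically:
  x=-1.982: |R|=0.67940 <1
  x=-1.546: |R|=0.35549 <1
  x=-1.301: |R|=0.16340 <1
  x=-2.659: |R|=1.14137 >1
  x=-2.548: |R|=1.06879 >1
So |R|<1 on (-2.4444, 0).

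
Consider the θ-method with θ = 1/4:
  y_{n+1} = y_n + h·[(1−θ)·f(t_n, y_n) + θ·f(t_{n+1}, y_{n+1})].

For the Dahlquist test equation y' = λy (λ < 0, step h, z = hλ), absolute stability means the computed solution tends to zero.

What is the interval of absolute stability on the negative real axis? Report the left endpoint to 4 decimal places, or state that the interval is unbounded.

Set f=λy, z=hλ:
  y_{n+1} = y_n + z·[3/4·y_n + 1/4·y_{n+1}] ⇒ (1 − 1/4z)y_{n+1} = (1 + 3/4z)y_n
  so R(z) = (1 + 3/4z)/(1 − 1/4z).

Boundary: |R(x)|=1, x<0.
x=-1.57: |R|=0.1275
R=−1: 1+3/4x = −1+1/4x ⇒ -1/2x=2 ⇒ x=2/(-1/2)=-4.0000
Confirm numerically:
  x=-3.514: |R|=0.87064 <1
  x=-2.079: |R|=0.36799 <1
  x=-2.008: |R|=0.33688 <1
  x=-4.359: |R|=1.08590 >1
  x=-4.351: |R|=1.08406 >1
Stable set (-4.0000, 0).

z∈(-4.0000,0).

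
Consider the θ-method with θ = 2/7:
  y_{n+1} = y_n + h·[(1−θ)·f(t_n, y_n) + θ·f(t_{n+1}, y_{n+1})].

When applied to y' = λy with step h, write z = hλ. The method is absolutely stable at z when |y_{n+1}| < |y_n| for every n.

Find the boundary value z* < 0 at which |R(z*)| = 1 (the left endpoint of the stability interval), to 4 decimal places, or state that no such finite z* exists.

z* = -4.6667.

With y'=λy (z=hλ):
  y_{n+1} = y_n + z·[5/7·y_n + 2/7·y_{n+1}] ⇒ (1 − 2/7z)y_{n+1} = (1 + 5/7z)y_n
  Hence R(z) = (1 + 5/7z)/(1 − 2/7z).

Boundary: |R(x)|=1, x<0.
x=-1.42: |R|=0.0102
R=−1: 1+5/7x = −1+2/7x ⇒ -3/7x=2 ⇒ x=2/(-3/7)=-4.6667
Confirm numerically:
  x=-2.731: |R|=0.53402 <1
  x=-2.716: |R|=0.52928 <1
  x=-2.439: |R|=0.43736 <1
  x=-4.928: |R|=1.04651 >1
  x=-4.894: |R|=1.04062 >1
Stable set (-4.6667, 0).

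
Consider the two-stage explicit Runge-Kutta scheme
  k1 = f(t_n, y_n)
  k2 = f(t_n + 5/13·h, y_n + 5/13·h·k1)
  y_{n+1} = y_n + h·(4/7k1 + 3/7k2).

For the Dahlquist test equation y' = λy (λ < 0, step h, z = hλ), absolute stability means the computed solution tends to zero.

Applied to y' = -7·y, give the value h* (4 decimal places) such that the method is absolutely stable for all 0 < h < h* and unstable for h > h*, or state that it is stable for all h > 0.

(-6.0667,0); λ=-7 ⇒ h* = (91/15)/7 = 0.8667.

Test eqn y'=λy, z=hλ:
  k1=λy_n ⇒ h·k1=z·y_n;  k2=λ(1+5/13z)y_n ⇒ h·k2=z(1+5/13z)y_n
  y_{n+1}/y_n = 1 + 4/7z + 3/7z(1+5/13z) = 1 + z + 15/91z²
  R(z) = 1 + z + 15/91z².

Need |R(x)|<1, x<0.
x=-1.57: |R|=0.1637
R=1: x+15/91x²=0 ⇒ x=−91/15=-6.0667; min R=1−1/(4·15/91)=-0.5167>−1
Confirm numerically:
  x=-5.559: |R|=0.53482 <1
  x=-3.646: |R|=0.45479 <1
  x=-3.392: |R|=0.49546 <1
  x=-6.505: |R|=1.47000 >1
  x=-6.285: |R|=1.22619 >1
Interval (-6.0667, 0).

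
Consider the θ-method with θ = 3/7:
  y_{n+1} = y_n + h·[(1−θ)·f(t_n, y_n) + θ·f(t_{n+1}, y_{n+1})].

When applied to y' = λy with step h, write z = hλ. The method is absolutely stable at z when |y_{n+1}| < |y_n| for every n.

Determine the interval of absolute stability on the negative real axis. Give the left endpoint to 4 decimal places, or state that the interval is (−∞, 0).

With y'=λy (z=hλ):
  y_{n+1} = y_n + z·[4/7·y_n + 3/7·y_{n+1}] ⇒ (1 − 3/7z)y_{n+1} = (1 + 4/7z)y_n
  so R(z) = (1 + 4/7z)/(1 − 3/7z).

Find x<0 with |R(x)|<1.
x=-0.61: |R|=0.5164
R=−1: 1+4/7x = −1+3/7x ⇒ -1/7x=2 ⇒ x=2/(-1/7)=-14.0000
Confirm numerically:
  x=-11.893: |R|=0.95063 <1
  x=-9.399: |R|=0.86928 <1
  x=-8.267: |R|=0.81972 <1
  x=-5.771: |R|=0.66154 <1
  x=-14.513: |R|=1.01015 >1
  x=-14.376: |R|=1.00750 >1
  x=-14.366: |R|=1.00731 >1
Interval (-14.0000, 0).

z∈(-14.0000,0).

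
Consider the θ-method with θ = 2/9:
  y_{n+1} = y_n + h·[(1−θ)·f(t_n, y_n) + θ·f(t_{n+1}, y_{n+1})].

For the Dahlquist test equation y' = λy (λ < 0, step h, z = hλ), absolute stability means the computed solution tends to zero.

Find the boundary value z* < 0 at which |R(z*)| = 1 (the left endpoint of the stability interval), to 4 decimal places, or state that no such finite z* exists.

Test eqn y'=λy, z=hλ:
  y_{n+1} = y_n + z·[7/9·y_n + 2/9·y_{n+1}] ⇒ (1 − 2/9z)y_{n+1} = (1 + 7/9z)y_n
  ⇒ R(z) = (1 + 7/9z)/(1 − 2/9z).

Solve |R(x)|<1 on ℝ⁻.
x=-0.39: |R|=0.6411
R=−1: 1+7/9x = −1+2/9x ⇒ -5/9x=2 ⇒ x=2/(-5/9)=-3.6000
Confirm numerically:
  x=-2.771: |R|=0.71496 <1
  x=-2.471: |R|=0.59511 <1
  x=-1.862: |R|=0.31704 <1
  x=-1.524: |R|=0.13845 <1
  x=-4.128: |R|=1.15299 >1
  x=-3.859: |R|=1.07746 >1
So |R|<1 on (-3.6000, 0).

z* = -3.6000.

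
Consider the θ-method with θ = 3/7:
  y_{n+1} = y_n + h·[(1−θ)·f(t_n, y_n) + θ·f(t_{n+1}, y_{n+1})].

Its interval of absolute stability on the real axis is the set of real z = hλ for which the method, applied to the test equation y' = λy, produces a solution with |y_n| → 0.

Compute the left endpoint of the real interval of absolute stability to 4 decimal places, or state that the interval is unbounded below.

Test eqn y'=λy, z=hλ:
  y_{n+1} = y_n + z·[4/7·y_n + 3/7·y_{n+1}] ⇒ (1 − 3/7z)y_{n+1} = (1 + 4/7z)y_n
  Hence R(z) = (1 + 4/7z)/(1 − 3/7z).

Need |R(x)|<1, x<0.
x=-0.88: |R|=0.3610
R=−1: 1+4/7x = −1+3/7x ⇒ -1/7x=2 ⇒ x=2/(-1/7)=-14.0000
Confirm numerically:
  x=-12.570: |R|=0.96802 <1
  x=-11.845: |R|=0.94934 <1
  x=-8.362: |R|=0.82428 <1
  x=-14.541: |R|=1.01069 >1
  x=-14.309: |R|=1.00619 >1
  x=-14.121: |R|=1.00245 >1
So |R|<1 on (-14.0000, 0).

left endpoint -14.0000.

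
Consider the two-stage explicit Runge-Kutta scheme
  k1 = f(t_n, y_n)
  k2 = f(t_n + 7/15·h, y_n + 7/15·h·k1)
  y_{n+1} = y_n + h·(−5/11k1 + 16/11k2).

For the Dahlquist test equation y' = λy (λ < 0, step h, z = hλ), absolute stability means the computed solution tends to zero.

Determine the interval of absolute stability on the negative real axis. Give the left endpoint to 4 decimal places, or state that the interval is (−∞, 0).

Test eqn y'=λy, z=hλ:
  k1=λy_n ⇒ h·k1=z·y_n;  k2=λ(1+7/15z)y_n ⇒ h·k2=z(1+7/15z)y_n
  y_{n+1}/y_n = 1 − 5/11z + 16/11z(1+7/15z) = 1 + z + 112/165z²
  R(z) = 1 + z + 112/165z².

Need |R(x)|<1, x<0.
x=-1.27: |R|=0.8248
R=1: x+112/165x²=0 ⇒ x=−165/112=-1.4732; min R=1−1/(4·112/165)=0.6317>−1
Confirm numerically:
  x=-1.349: |R|=0.88626 <1
  x=-1.250: |R|=0.81061 <1
  x=-0.784: |R|=0.63322 <1
  x=-0.656: |R|=0.63611 <1
  x=-1.987: |R|=1.69297 >1
  x=-1.952: |R|=1.63439 >1
So |R|<1 on (-1.4732, 0).

z∈(-1.4732,0).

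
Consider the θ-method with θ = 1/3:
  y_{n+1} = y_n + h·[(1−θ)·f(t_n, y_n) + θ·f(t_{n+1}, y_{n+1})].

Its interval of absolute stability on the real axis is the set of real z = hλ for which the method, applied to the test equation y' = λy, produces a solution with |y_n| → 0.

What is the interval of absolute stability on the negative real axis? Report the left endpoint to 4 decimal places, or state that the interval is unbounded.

Set f=λy, z=hλ:
  y_{n+1} = y_n + z·[2/3·y_n + 1/3·y_{n+1}] ⇒ (1 − 1/3z)y_{n+1} = (1 + 2/3z)y_n
  R(z) = (1 + 2/3z)/(1 − 1/3z).

Find x<0 with |R(x)|<1.
x=-1.62: |R|=0.0519
R=−1: 1+2/3x = −1+1/3x ⇒ -1/3x=2 ⇒ x=2/(-1/3)=-6.0000
Confirm numerically:
  x=-4.868: |R|=0.85613 <1
  x=-3.999: |R|=0.71410 <1
  x=-2.654: |R|=0.40821 <1
  x=-2.446: |R|=0.34741 <1
  x=-6.478: |R|=1.05043 >1
  x=-6.121: |R|=1.01327 >1
  x=-6.041: |R|=1.00453 >1
So |R|<1 on (-6.0000, 0).

z∈(-6.0000,0).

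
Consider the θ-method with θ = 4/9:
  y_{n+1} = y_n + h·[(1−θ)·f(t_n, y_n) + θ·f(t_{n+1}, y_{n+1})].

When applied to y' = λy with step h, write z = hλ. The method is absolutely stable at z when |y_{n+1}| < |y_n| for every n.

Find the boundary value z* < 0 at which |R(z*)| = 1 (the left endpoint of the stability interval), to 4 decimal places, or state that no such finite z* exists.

Test eqn y'=λy, z=hλ:
  y_{n+1} = y_n + z·[5/9·y_n + 4/9·y_{n+1}] ⇒ (1 − 4/9z)y_{n+1} = (1 + 5/9z)y_n
  R(z) = (1 + 5/9z)/(1 − 4/9z).

Solve |R(x)|<1 on ℝ⁻.
x=-1: |R|=0.3077
R=−1: 1+5/9x = −1+4/9x ⇒ -1/9x=2 ⇒ x=2/(-1/9)=-18.0000
Confirm numerically:
  x=-15.737: |R|=0.96855 <1
  x=-10.358: |R|=0.84847 <1
  x=-9.682: |R|=0.82572 <1
  x=-9.543: |R|=0.82072 <1
  x=-18.327: |R|=1.00397 >1
  x=-18.296: |R|=1.00360 >1
  x=-18.042: |R|=1.00052 >1
Interval (-18.0000, 0).

left endpoint -18.0000.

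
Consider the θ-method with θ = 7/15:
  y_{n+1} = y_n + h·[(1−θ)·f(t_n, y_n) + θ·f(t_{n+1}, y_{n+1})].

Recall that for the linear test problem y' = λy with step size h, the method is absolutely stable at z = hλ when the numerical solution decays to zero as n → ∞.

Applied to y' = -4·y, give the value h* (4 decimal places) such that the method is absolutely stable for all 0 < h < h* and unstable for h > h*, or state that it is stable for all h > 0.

(-30.0000,0); λ=-4 ⇒ h* = (30)/4 = 7.5000.

Test eqn y'=λy, z=hλ:
  y_{n+1} = y_n + z·[8/15·y_n + 7/15·y_{n+1}] ⇒ (1 − 7/15z)y_{n+1} = (1 + 8/15z)y_n
  R(z) = (1 + 8/15z)/(1 − 7/15z).

Need |R(x)|<1, x<0.
x=-0.62: |R|=0.5191
R=−1: 1+8/15x = −1+7/15x ⇒ -1/15x=2 ⇒ x=2/(-1/15)=-30.0000
Confirm numerically:
  x=-26.697: |R|=0.98364 <1
  x=-16.727: |R|=0.89951 <1
  x=-13.985: |R|=0.85814 <1
  x=-30.422: |R|=1.00185 >1
  x=-30.379: |R|=1.00166 >1
  x=-30.115: |R|=1.00051 >1
Stable set (-30.0000, 0).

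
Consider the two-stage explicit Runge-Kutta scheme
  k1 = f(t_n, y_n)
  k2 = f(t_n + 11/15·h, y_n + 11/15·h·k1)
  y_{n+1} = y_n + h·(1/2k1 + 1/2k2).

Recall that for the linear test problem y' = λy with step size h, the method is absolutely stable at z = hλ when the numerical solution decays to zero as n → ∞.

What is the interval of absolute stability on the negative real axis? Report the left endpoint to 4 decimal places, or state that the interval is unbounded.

(-2.7273, 0).

With y'=λy (z=hλ):
  k1=λy_n ⇒ h·k1=z·y_n;  k2=λ(1+11/15z)y_n ⇒ h·k2=z(1+11/15z)y_n
  y_{n+1}/y_n = 1 + 1/2z + 1/2z(1+11/15z) = 1 + z + 11/30z²
  so R(z) = 1 + z + 11/30z².

Boundary: |R(x)|=1, x<0.
x=-1.34: |R|=0.3184
R=1: x+11/30x²=0 ⇒ x=−30/11=-2.7273; min R=1−1/(4·11/30)=0.3182>−1
Confirm numerically:
  x=-2.469: |R|=0.76619 <1
  x=-2.353: |R|=0.67709 <1
  x=-1.775: |R|=0.38023 <1
  x=-3.231: |R|=1.59677 >1
  x=-3.130: |R|=1.46220 >1
  x=-2.786: |R|=1.05999 >1
Interval (-2.7273, 0).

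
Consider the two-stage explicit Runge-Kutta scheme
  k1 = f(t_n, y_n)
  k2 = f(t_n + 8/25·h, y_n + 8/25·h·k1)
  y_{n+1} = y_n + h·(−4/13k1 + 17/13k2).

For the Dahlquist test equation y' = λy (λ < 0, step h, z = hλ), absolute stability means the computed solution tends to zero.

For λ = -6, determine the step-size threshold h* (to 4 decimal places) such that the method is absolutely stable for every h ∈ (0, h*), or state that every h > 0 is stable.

Set f=λy, z=hλ:
  k1=λy_n ⇒ h·k1=z·y_n;  k2=λ(1+8/25z)y_n ⇒ h·k2=z(1+8/25z)y_n
  y_{n+1}/y_n = 1 − 4/13z + 17/13z(1+8/25z) = 1 + z + 136/325z²
  R(z) = 1 + z + 136/325z².

Need |R(x)|<1, x<0.
x=-1.08: |R|=0.4081
R=1: x+136/325x²=0 ⇒ x=−325/136=-2.3897; min R=1−1/(4·136/325)=0.4026>−1
Confirm numerically:
  x=-1.640: |R|=0.48549 <1
  x=-1.250: |R|=0.40385 <1
  x=-1.132: |R|=0.40423 <1
  x=-2.788: |R|=1.46468 >1
  x=-2.779: |R|=1.45271 >1
Stable set (-2.3897, 0).

(-2.3897,0); λ=-6 ⇒ h* = (325/136)/6 = 0.3983.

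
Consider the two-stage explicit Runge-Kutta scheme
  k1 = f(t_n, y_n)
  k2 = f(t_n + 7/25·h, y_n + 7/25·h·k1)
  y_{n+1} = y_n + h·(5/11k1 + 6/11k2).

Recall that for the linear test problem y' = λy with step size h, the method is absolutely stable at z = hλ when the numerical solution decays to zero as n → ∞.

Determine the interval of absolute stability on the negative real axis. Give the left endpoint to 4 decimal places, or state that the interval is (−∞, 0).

Test eqn y'=λy, z=hλ:
  k1=λy_n ⇒ h·k1=z·y_n;  k2=λ(1+7/25z)y_n ⇒ h·k2=z(1+7/25z)y_n
  y_{n+1}/y_n = 1 + 5/11z + 6/11z(1+7/25z) = 1 + z + 42/275z²
  so R(z) = 1 + z + 42/275z².

Find x<0 with |R(x)|<1.
x=-1.32: |R|=0.0539
R=1: x+42/275x²=0 ⇒ x=−275/42=-6.5476; min R=1−1/(4·42/275)=-0.6369>−1
Confirm numerically:
  x=-4.021: |R|=0.55164 <1
  x=-3.938: |R|=0.56953 <1
  x=-2.987: |R|=0.62434 <1
  x=-2.734: |R|=0.59240 <1
  x=-7.082: |R|=1.57799 >1
  x=-6.785: |R|=1.24599 >1
  x=-6.641: |R|=1.09471 >1
Stable set (-6.5476, 0).

z∈(-6.5476,0).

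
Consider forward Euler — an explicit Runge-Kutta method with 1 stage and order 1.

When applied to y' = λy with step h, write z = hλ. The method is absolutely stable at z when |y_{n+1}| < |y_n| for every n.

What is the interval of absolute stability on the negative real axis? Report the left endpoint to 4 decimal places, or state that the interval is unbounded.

Test eqn y'=λy, z=hλ:
  order 1, 1-stage ⇒ R(z)=1+z
  (e.g. R(-1.5)=-0.50000, |R|=0.50000)

Find x<0 with |R(x)|<1.
x=-1.5: |R|=0.5000
|R(-2.26)|=1.2600 |R(-1.74)|=0.7400 |R(-0.59)|=0.4100
Bisect:
  x_lo=-2.4037 |R|=1.4037  x_hi=-0.3545 |R|=0.6455
  mid=-1.37906 |R|=0.37906 →hi
  mid=-1.89136 |R|=0.89136 →hi
  mid=-2.14751 |R|=1.14751 →lo
  mid=-2.01943 |R|=1.01943 →lo
  mid=-1.95539 |R|=0.95539 →hi
  mid=-1.98741 |R|=0.98741 →hi
  mid=-2.00342 |R|=1.00342 →lo
  ...
  [-2.00005,-1.99992] ⇒ x*=-2.0000
Interval (-2.0000, 0).

z∈(-2.0000,0).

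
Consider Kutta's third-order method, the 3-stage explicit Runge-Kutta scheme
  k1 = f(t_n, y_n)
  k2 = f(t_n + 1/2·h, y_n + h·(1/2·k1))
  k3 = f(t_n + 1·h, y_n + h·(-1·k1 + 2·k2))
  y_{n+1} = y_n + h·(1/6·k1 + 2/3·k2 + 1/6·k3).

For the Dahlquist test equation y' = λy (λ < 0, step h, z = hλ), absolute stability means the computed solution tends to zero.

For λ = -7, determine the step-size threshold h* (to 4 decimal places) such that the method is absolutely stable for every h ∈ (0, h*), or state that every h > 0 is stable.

Set f=λy, z=hλ:
  order 3, 3-stage ⇒ R(z)=1+z+z^2/2+z^3/6
  (e.g. R(-0.87)=0.39870, |R|=0.39870)

Solve |R(x)|<1 on ℝ⁻.
x=-0.87: |R|=0.3987
|R(-2.81)|=1.5600 |R(-1.43)|=0.1051 |R(-0.86)|=0.4038
Bisect:
  x_lo=-2.8918 |R|=1.7409  x_hi=-0.3898 |R|=0.6763
  mid=-1.64079 |R|=0.03091 →hi
  mid=-2.26628 |R|=0.63821 →hi
  mid=-2.57903 |R|=1.11235 →lo
  mid=-2.42265 |R|=0.85789 →hi
  mid=-2.50084 |R|=0.98053 →hi
  mid=-2.53993 |R|=1.04526 →lo
  mid=-2.52039 |R|=1.01261 →lo
  ...
  [-2.51275,-2.51260] ⇒ x*=-2.5127
Interval (-2.5127, 0).

(-2.5127,0); λ=-7 ⇒ h* = 0.3590.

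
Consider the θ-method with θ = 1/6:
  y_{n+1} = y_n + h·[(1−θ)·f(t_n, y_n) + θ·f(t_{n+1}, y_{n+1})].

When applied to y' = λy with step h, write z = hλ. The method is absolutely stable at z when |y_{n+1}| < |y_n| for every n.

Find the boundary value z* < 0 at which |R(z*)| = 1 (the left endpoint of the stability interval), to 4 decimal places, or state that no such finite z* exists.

Test eqn y'=λy, z=hλ:
  y_{n+1} = y_n + z·[5/6·y_n + 1/6·y_{n+1}] ⇒ (1 − 1/6z)y_{n+1} = (1 + 5/6z)y_n
  ⇒ R(z) = (1 + 5/6z)/(1 − 1/6z).

Solve |R(x)|<1 on ℝ⁻.
x=-0.63: |R|=0.4299
R=−1: 1+5/6x = −1+1/6x ⇒ -2/3x=2 ⇒ x=2/(-2/3)=-3.0000
Confirm numerically:
  x=-2.946: |R|=0.97586 <1
  x=-2.147: |R|=0.58120 <1
  x=-2.044: |R|=0.52461 <1
  x=-1.521: |R|=0.21340 <1
  x=-3.193: |R|=1.08398 >1
  x=-3.144: |R|=1.06299 >1
So |R|<1 on (-3.0000, 0).

z* = -3.0000.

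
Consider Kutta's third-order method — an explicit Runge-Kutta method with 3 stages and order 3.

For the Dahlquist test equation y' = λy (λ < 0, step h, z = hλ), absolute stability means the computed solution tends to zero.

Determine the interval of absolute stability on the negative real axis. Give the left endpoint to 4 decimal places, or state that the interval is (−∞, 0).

z∈(-2.5127,0).

Set f=λy, z=hλ:
  order 3, 3-stage ⇒ R(z)=1+z+z^2/2+z^3/6
  (e.g. R(-1.2)=0.23200, |R|=0.23200)

Need |R(x)|<1, x<0.
x=-1.2: |R|=0.2320
|R(-2.39)|=0.8093 |R(-0.66)|=0.5099 |R(-0.59)|=0.5498
Bisect:
  x_lo=-3.3379 |R|=2.9654  x_hi=-0.1473 |R|=0.8630
  mid=-1.74259 |R|=0.10621 →hi
  mid=-2.54024 |R|=1.04579 →lo
  mid=-2.14142 |R|=0.48522 →hi
  mid=-2.34083 |R|=0.73885 →hi
  mid=-2.44054 |R|=0.88516 →hi
  mid=-2.49039 |R|=0.96362 →hi
  mid=-2.51532 |R|=1.00423 →lo
  ...
  [-2.51279,-2.51259] ⇒ x*=-2.5127
Interval (-2.5127, 0).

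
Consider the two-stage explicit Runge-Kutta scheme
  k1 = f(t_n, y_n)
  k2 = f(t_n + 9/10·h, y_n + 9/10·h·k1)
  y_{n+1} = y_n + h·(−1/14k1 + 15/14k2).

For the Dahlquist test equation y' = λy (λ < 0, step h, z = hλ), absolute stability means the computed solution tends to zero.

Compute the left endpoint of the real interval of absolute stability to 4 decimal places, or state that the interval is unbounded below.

z* = -1.0370.

On y'=λy, z=hλ:
  k1=λy_n ⇒ h·k1=z·y_n;  k2=λ(1+9/10z)y_n ⇒ h·k2=z(1+9/10z)y_n
  y_{n+1}/y_n = 1 − 1/14z + 15/14z(1+9/10z) = 1 + z + 27/28z²
  so R(z) = 1 + z + 27/28z².

Need |R(x)|<1, x<0.
x=-0.73: |R|=0.7839
R=1: x+27/28x²=0 ⇒ x=−28/27=-1.0370; min R=1−1/(4·27/28)=0.7407>−1
Confirm numerically:
  x=-1.017: |R|=0.98035 <1
  x=-0.855: |R|=0.84992 <1
  x=-0.712: |R|=0.77684 <1
  x=-1.265: |R|=1.27807 >1
  x=-1.063: |R|=1.02661 >1
Stable set (-1.0370, 0).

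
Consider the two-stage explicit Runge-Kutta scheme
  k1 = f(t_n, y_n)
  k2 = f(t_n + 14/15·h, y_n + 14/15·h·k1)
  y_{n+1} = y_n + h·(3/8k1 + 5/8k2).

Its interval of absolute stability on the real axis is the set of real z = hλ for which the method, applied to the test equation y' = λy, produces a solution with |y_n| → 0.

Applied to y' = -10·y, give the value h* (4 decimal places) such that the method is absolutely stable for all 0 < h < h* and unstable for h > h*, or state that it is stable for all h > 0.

(-1.7143,0); λ=-10 ⇒ h* = (12/7)/10 = 0.1714.

With y'=λy (z=hλ):
  k1=λy_n ⇒ h·k1=z·y_n;  k2=λ(1+14/15z)y_n ⇒ h·k2=z(1+14/15z)y_n
  y_{n+1}/y_n = 1 + 3/8z + 5/8z(1+14/15z) = 1 + z + 7/12z²
  ⇒ R(z) = 1 + z + 7/12z².

Need |R(x)|<1, x<0.
x=-1.66: |R|=0.9474
R=1: x+7/12x²=0 ⇒ x=−12/7=-1.7143; min R=1−1/(4·7/12)=0.5714>−1
Confirm numerically:
  x=-1.597: |R|=0.89074 <1
  x=-1.335: |R|=0.70463 <1
  x=-0.894: |R|=0.57222 <1
  x=-0.748: |R|=0.57838 <1
  x=-2.099: |R|=1.47105 >1
  x=-1.983: |R|=1.31084 >1
Interval (-1.7143, 0).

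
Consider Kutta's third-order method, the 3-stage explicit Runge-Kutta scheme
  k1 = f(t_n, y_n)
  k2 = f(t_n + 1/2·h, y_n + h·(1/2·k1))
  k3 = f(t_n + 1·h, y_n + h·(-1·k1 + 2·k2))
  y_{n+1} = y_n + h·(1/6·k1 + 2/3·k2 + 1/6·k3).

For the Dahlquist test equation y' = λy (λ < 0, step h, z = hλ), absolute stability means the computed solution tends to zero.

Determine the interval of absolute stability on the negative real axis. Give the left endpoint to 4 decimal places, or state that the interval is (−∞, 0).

(-2.5127, 0).

Test eqn y'=λy, z=hλ:
  order 3, 3-stage ⇒ R(z)=1+z+z^2/2+z^3/6
  (e.g. R(-0.65)=0.51548, |R|=0.51548)

Solve |R(x)|<1 on ℝ⁻.
x=-0.65: |R|=0.5155
|R(-2.59)|=1.1316 |R(-2.51)|=0.9955 |R(-1.63)|=0.0233
Bisect:
  x_lo=-2.9360 |R|=1.8441  x_hi=-0.1734 |R|=0.8408
  mid=-1.55472 |R|=0.02753 →hi
  mid=-2.24537 |R|=0.61127 →hi
  mid=-2.59070 |R|=1.13284 →lo
  mid=-2.41803 |R|=0.85092 →hi
  mid=-2.50437 |R|=0.98627 →hi
  mid=-2.54753 |R|=1.05812 →lo
  mid=-2.52595 |R|=1.02184 →lo
  mid=-2.51516 |R|=1.00397 →lo
  mid=-2.50976 |R|=0.99510 →hi
  ...
  [-2.51280,-2.51263] ⇒ x*=-2.5127
So |R|<1 on (-2.5127, 0).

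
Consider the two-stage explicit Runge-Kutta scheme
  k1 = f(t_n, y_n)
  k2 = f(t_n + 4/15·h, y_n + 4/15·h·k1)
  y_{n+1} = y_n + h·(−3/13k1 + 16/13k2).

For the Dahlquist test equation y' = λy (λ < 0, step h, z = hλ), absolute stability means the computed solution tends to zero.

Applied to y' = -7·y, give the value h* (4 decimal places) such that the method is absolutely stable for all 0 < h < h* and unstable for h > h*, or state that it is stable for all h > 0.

(-3.0469,0); λ=-7 ⇒ h* = (195/64)/7 = 0.4353.

Test eqn y'=λy, z=hλ:
  k1=λy_n ⇒ h·k1=z·y_n;  k2=λ(1+4/15z)y_n ⇒ h·k2=z(1+4/15z)y_n
  y_{n+1}/y_n = 1 − 3/13z + 16/13z(1+4/15z) = 1 + z + 64/195z²
  Hence R(z) = 1 + z + 64/195z².

Solve |R(x)|<1 on ℝ⁻.
x=-0.7: |R|=0.4608
R=1: x+64/195x²=0 ⇒ x=−195/64=-3.0469; min R=1−1/(4·64/195)=0.2383>−1
Confirm numerically:
  x=-2.293: |R|=0.43265 <1
  x=-2.266: |R|=0.41925 <1
  x=-2.258: |R|=0.41537 <1
  x=-3.548: |R|=1.58355 >1
  x=-3.536: |R|=1.56765 >1
  x=-3.531: |R|=1.56105 >1
So |R|<1 on (-3.0469, 0).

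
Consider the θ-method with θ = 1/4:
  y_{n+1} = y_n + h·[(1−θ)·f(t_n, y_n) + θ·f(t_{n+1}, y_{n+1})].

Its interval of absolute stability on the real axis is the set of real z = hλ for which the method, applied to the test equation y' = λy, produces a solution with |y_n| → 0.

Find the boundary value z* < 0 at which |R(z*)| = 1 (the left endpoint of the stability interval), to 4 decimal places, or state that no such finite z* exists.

On y'=λy, z=hλ:
  y_{n+1} = y_n + z·[3/4·y_n + 1/4·y_{n+1}] ⇒ (1 − 1/4z)y_{n+1} = (1 + 3/4z)y_n
  R(z) = (1 + 3/4z)/(1 − 1/4z).

Solve |R(x)|<1 on ℝ⁻.
x=-0.47: |R|=0.5794
R=−1: 1+3/4x = −1+1/4x ⇒ -1/2x=2 ⇒ x=2/(-1/2)=-4.0000
Confirm numerically:
  x=-3.583: |R|=0.89002 <1
  x=-2.811: |R|=0.65086 <1
  x=-2.734: |R|=0.62400 <1
  x=-4.573: |R|=1.13368 >1
  x=-4.289: |R|=1.06973 >1
  x=-4.287: |R|=1.06927 >1
Interval (-4.0000, 0).

z* = -4.0000.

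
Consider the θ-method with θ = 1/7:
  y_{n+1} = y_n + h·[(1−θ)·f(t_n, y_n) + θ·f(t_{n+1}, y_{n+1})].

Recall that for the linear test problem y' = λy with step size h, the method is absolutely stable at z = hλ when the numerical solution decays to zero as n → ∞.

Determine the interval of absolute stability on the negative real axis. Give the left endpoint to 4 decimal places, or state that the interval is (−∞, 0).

On y'=λy, z=hλ:
  y_{n+1} = y_n + z·[6/7·y_n + 1/7·y_{n+1}] ⇒ (1 − 1/7z)y_{n+1} = (1 + 6/7z)y_n
  ⇒ R(z) = (1 + 6/7z)/(1 − 1/7z).

Find x<0 with |R(x)|<1.
x=-1.8: |R|=0.4318
R=−1: 1+6/7x = −1+1/7x ⇒ -5/7x=2 ⇒ x=2/(-5/7)=-2.8000
Confirm numerically:
  x=-2.708: |R|=0.95262 <1
  x=-2.670: |R|=0.93278 <1
  x=-2.369: |R|=0.76999 <1
  x=-3.115: |R|=1.15571 >1
  x=-3.067: |R|=1.13261 >1
  x=-2.884: |R|=1.04249 >1
Interval (-2.8000, 0).

(-2.8000, 0).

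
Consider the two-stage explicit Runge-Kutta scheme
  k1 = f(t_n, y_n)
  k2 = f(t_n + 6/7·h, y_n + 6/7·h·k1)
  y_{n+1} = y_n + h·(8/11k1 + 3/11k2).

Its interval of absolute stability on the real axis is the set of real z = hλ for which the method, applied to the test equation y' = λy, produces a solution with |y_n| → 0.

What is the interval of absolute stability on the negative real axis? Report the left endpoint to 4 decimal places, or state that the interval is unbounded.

z∈(-4.2778,0).

Set f=λy, z=hλ:
  k1=λy_n ⇒ h·k1=z·y_n;  k2=λ(1+6/7z)y_n ⇒ h·k2=z(1+6/7z)y_n
  y_{n+1}/y_n = 1 + 8/11z + 3/11z(1+6/7z) = 1 + z + 18/77z²
  R(z) = 1 + z + 18/77z².

Boundary: |R(x)|=1, x<0.
x=-0.52: |R|=0.5432
R=1: x+18/77x²=0 ⇒ x=−77/18=-4.2778; min R=1−1/(4·18/77)=-0.0694>−1
Confirm numerically:
  x=-3.932: |R|=0.68217 <1
  x=-1.931: |R|=0.05934 <1
  x=-1.765: |R|=0.03677 <1
  x=-4.760: |R|=1.53658 >1
  x=-4.721: |R|=1.48914 >1
Interval (-4.2778, 0).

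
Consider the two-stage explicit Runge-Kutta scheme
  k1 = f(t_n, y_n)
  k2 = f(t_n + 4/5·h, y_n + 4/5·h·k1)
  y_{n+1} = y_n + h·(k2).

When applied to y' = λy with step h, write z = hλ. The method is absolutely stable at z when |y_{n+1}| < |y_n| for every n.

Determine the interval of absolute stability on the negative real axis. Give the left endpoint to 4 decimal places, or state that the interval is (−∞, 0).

Set f=λy, z=hλ:
  k1=λy_n ⇒ h·k1=z·y_n;  k2=λ(1+4/5z)y_n ⇒ h·k2=z(1+4/5z)y_n
  y_{n+1}/y_n = 1 + z(1+4/5z) = 1 + z + 4/5z²
  Hence R(z) = 1 + z + 4/5z².

Find x<0 with |R(x)|<1.
x=-1.33: |R|=1.0851
R=1: x+4/5x²=0 ⇒ x=−5/4=-1.2500; min R=1−1/(4·4/5)=0.6875>−1
Confirm numerically:
  x=-1.062: |R|=0.84028 <1
  x=-1.011: |R|=0.80670 <1
  x=-0.967: |R|=0.78107 <1
  x=-0.666: |R|=0.68884 <1
  x=-1.589: |R|=1.43094 >1
  x=-1.587: |R|=1.42786 >1
  x=-1.336: |R|=1.09192 >1
Interval (-1.2500, 0).

(-1.2500, 0).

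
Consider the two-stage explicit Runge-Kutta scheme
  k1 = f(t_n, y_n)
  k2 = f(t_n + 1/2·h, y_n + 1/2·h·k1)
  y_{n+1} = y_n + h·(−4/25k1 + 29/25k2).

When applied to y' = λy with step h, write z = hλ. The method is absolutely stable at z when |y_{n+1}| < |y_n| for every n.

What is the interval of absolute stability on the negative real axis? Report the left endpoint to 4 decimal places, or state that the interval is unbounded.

z∈(-1.7241,0).

With y'=λy (z=hλ):
  k1=λy_n ⇒ h·k1=z·y_n;  k2=λ(1+1/2z)y_n ⇒ h·k2=z(1+1/2z)y_n
  y_{n+1}/y_n = 1 − 4/25z + 29/25z(1+1/2z) = 1 + z + 29/50z²
  so R(z) = 1 + z + 29/50z².

Need |R(x)|<1, x<0.
x=-0.74: |R|=0.5776
R=1: x+29/50x²=0 ⇒ x=−50/29=-1.7241; min R=1−1/(4·29/50)=0.5690>−1
Confirm numerically:
  x=-1.549: |R|=0.84265 <1
  x=-1.386: |R|=0.72818 <1
  x=-0.816: |R|=0.57020 <1
  x=-0.769: |R|=0.57399 <1
  x=-2.253: |R|=1.69109 >1
  x=-2.137: |R|=1.51173 >1
  x=-1.796: |R|=1.07486 >1
So |R|<1 on (-1.7241, 0).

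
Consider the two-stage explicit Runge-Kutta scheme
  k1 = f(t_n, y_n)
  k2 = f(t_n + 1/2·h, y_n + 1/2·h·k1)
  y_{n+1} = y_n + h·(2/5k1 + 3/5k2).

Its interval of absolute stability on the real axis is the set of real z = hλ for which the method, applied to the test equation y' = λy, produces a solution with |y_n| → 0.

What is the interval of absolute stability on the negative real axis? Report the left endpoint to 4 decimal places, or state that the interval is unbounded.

(-3.3333, 0).

With y'=λy (z=hλ):
  k1=λy_n ⇒ h·k1=z·y_n;  k2=λ(1+1/2z)y_n ⇒ h·k2=z(1+1/2z)y_n
  y_{n+1}/y_n = 1 + 2/5z + 3/5z(1+1/2z) = 1 + z + 3/10z²
  so R(z) = 1 + z + 3/10z².

Solve |R(x)|<1 on ℝ⁻.
x=-1.72: |R|=0.1675
R=1: x+3/10x²=0 ⇒ x=−10/3=-3.3333; min R=1−1/(4·3/10)=0.1667>−1
Confirm numerically:
  x=-3.290: |R|=0.95723 <1
  x=-2.719: |R|=0.49889 <1
  x=-2.180: |R|=0.24572 <1
  x=-3.711: |R|=1.42046 >1
  x=-3.437: |R|=1.10689 >1
  x=-3.388: |R|=1.05556 >1
Interval (-3.3333, 0).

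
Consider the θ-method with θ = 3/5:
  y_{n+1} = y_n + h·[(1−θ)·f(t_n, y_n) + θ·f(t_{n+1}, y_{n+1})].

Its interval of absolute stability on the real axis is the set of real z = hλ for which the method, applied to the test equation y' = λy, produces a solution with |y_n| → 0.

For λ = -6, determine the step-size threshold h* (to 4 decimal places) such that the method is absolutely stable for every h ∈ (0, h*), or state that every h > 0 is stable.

(−∞, 0) — no finite endpoint. Any h>0 works for λ=-6.

On y'=λy, z=hλ:
  y_{n+1} = y_n + z·[2/5·y_n + 3/5·y_{n+1}] ⇒ (1 − 3/5z)y_{n+1} = (1 + 2/5z)y_n
  ⇒ R(z) = (1 + 2/5z)/(1 − 3/5z).

Solve |R(x)|<1 on ℝ⁻.
x=-1.78: |R|=0.1393
x=-2: |R|=0.0909
x=-10: |R|=0.4286
x=-100: |R|=0.6393
θ=3/5≥1/2 ⇒ |1+2/5x|<|1−3/5x| ∀x<0 ⇒ stable on all of ℝ⁻.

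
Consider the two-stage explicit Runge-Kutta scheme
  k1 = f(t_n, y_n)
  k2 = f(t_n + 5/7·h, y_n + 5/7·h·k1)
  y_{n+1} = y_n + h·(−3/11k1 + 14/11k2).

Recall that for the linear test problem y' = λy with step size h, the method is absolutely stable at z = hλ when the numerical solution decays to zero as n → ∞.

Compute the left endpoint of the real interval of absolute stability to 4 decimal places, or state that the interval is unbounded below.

On y'=λy, z=hλ:
  k1=λy_n ⇒ h·k1=z·y_n;  k2=λ(1+5/7z)y_n ⇒ h·k2=z(1+5/7z)y_n
  y_{n+1}/y_n = 1 − 3/11z + 14/11z(1+5/7z) = 1 + z + 10/11z²
  so R(z) = 1 + z + 10/11z².

Need |R(x)|<1, x<0.
x=-1.08: |R|=0.9804
R=1: x+10/11x²=0 ⇒ x=−11/10=-1.1000; min R=1−1/(4·10/11)=0.7250>−1
Confirm numerically:
  x=-0.530: |R|=0.72536 <1
  x=-0.501: |R|=0.72718 <1
  x=-0.496: |R|=0.72765 <1
  x=-0.486: |R|=0.72872 <1
  x=-1.301: |R|=1.23773 >1
  x=-1.213: |R|=1.12461 >1
Stable set (-1.1000, 0).

left endpoint -1.1000.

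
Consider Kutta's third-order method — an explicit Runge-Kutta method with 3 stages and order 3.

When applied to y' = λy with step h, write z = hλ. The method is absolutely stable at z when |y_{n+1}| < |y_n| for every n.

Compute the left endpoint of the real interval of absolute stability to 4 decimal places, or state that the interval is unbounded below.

Test eqn y'=λy, z=hλ:
  order 3, 3-stage ⇒ R(z)=1+z+z^2/2+z^3/6
  (e.g. R(-0.94)=0.36337, |R|=0.36337)

Find x<0 with |R(x)|<1.
x=-0.94: |R|=0.3634
|R(-2.65)|=1.2404 |R(-2.54)|=1.0454 |R(-2.17)|=0.5186
Bisect:
  x_lo=-3.2343 |R|=2.6429  x_hi=-0.3436 |R|=0.7086
  mid=-1.78899 |R|=0.14302 →hi
  mid=-2.51167 |R|=0.99822 →hi
  mid=-2.87300 |R|=1.69829 →lo
  mid=-2.69233 |R|=1.32064 →lo
  mid=-2.60200 |R|=1.15289 →lo
  mid=-2.55683 |R|=1.07397 →lo
  mid=-2.53425 |R|=1.03571 →lo
  mid=-2.52296 |R|=1.01687 →lo
  mid=-2.51731 |R|=1.00752 →lo
  ...
  [-2.51290,-2.51272] ⇒ x*=-2.5127
So |R|<1 on (-2.5127, 0).

z* = -2.5127.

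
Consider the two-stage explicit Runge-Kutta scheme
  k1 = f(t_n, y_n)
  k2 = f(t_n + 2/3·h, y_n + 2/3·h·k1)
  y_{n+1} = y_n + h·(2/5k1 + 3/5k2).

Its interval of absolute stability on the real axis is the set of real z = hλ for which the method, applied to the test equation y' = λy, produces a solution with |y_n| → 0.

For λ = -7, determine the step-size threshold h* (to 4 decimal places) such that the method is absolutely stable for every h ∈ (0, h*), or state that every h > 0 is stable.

(-2.5000,0); λ=-7 ⇒ h* = (5/2)/7 = 0.3571.

On y'=λy, z=hλ:
  k1=λy_n ⇒ h·k1=z·y_n;  k2=λ(1+2/3z)y_n ⇒ h·k2=z(1+2/3z)y_n
  y_{n+1}/y_n = 1 + 2/5z + 3/5z(1+2/3z) = 1 + z + 2/5z²
  R(z) = 1 + z + 2/5z².

Find x<0 with |R(x)|<1.
x=-1.22: |R|=0.3754
R=1: x+2/5x²=0 ⇒ x=−5/2=-2.5000; min R=1−1/(4·2/5)=0.3750>−1
Confirm numerically:
  x=-2.345: |R|=0.85461 <1
  x=-1.772: |R|=0.48399 <1
  x=-1.611: |R|=0.42713 <1
  x=-3.049: |R|=1.66956 >1
  x=-2.611: |R|=1.11593 >1
Interval (-2.5000, 0).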